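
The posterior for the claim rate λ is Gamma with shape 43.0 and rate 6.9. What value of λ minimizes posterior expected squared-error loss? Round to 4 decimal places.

Mode = (α−1)/β = 42.0/6.9 = 6.0870.
Mean = α/β = 43.0/6.9 = 6.2319.
Squared-error loss ⇒ the optimal estimator is the posterior mean.

6.2319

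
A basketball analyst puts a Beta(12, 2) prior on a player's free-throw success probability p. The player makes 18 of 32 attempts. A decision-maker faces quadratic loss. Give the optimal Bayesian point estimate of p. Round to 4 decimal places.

0.6522

Posterior: Beta(12+18, 2+14) = Beta(30, 16).
Mode = (30−1)/(30+16−2) = 29/44 = 0.6591.
Mean = 30/(30+16) = 30/46 = 0.6522.
Quadratic loss ⇒ the optimal estimator is the posterior mean.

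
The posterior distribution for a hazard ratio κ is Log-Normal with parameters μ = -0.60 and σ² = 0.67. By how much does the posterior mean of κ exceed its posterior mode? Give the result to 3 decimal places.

Mode = exp(μ − σ²) = exp(-1.27) = 0.281.
Mean = exp(μ + σ²/2) = exp(-0.265) = 0.767.
Difference = 0.767 − 0.281 = 0.486.
The mean is pulled above the mode by the posterior's right skew.

0.486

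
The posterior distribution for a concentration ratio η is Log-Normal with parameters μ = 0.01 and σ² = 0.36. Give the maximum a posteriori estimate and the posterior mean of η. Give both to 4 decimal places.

Mode = exp(μ − σ²) = exp(-0.35) = 0.7047.
Mean = exp(μ + σ²/2) = exp(0.190) = 1.2092.

maximum a posteriori estimate = 0.7047, posterior mean = 1.2092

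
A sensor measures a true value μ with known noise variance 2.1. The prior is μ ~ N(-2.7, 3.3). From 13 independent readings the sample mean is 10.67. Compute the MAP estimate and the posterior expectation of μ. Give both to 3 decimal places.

MAP estimate = 10.046, posterior expectation = 10.046

Posterior for μ is Normal. Precision-weighted mean: (1/3.3·-2.7 + 13/2.1·10.67) / (1/3.3 + 13/2.1) = 10.046.
A Normal posterior is symmetric, so mode = mean.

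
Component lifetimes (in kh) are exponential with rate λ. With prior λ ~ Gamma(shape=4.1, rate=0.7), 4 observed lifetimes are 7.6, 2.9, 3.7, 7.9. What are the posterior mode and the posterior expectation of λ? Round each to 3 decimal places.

Σ times = 22.1. Posterior: Gamma(shape = 4.1+4 = 8.1, rate = 0.7+22.1 = 22.8).
Mode = (α−1)/β = 7.1/22.8 = 0.311.
Mean = α/β = 8.1/22.8 = 0.355.
Right-skewed posterior ⇒ mode < mean.

MAP = 0.311; posterior mean = 0.355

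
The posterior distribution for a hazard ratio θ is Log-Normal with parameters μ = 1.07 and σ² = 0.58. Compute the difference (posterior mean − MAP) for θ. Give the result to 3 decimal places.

2.264

Mode = exp(μ − σ²) = exp(0.49) = 1.632.
Mean = exp(μ + σ²/2) = exp(1.360) = 3.896.
Difference = 3.896 − 1.632 = 2.264.
Right-skewed posterior ⇒ mode < mean.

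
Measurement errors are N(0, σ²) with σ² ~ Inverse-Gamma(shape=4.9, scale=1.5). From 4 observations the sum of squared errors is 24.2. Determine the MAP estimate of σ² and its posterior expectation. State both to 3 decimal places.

Posterior: Inverse-Gamma(shape = 4.9+4/2 = 6.9, scale = 1.5+24.2/2 = 13.6).
Mode = β/(α+1) = 13.6/7.9 = 1.722.
Mean = β/(α−1) = 13.6/5.9 = 2.305.
Mean > mode: the posterior has a right tail.

MAP = 1.722; posterior mean = 2.305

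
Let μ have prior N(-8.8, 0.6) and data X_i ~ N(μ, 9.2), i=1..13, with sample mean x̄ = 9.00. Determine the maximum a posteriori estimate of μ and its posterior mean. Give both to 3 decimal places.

Posterior for μ is Normal. Precision-weighted mean: (1/0.6·-8.8 + 13/9.2·9.00) / (1/0.6 + 13/9.2) = -0.633.
A Normal posterior is symmetric, so mode = mean.

MAP = -0.633; posterior mean = -0.633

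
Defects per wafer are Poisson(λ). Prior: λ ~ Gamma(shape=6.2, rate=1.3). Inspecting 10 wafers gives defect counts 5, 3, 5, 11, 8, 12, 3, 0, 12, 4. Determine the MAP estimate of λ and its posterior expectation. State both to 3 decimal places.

Σ counts = 63. Posterior: Gamma(shape = 6.2+63 = 69.2, rate = 1.3+10 = 11.3).
Mode = (α−1)/β = 68.2/11.3 = 6.035.
Mean = α/β = 69.2/11.3 = 6.124.
Mean > mode: the posterior has a right tail.

MAP = 6.035, posterior mean = 6.124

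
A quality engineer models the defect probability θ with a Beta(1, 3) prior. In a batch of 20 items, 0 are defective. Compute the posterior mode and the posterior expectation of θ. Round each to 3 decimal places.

posterior mode = 0.000, posterior expectation = 0.042

Posterior: Beta(1+0, 3+20) = Beta(1, 23).
Since α = 1 ≤ 1 and β > 1, the Beta density is monotone decreasing on [0,1]; the mode is at 0.
Mean = 1/(1+23) = 0.042.
Right-skewed posterior ⇒ mode < mean.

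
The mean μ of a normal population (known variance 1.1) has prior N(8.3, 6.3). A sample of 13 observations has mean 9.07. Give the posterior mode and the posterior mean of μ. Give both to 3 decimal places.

MAP: 9.060. Posterior mean: 9.060.

Posterior for μ is Normal. Precision-weighted mean: (1/6.3·8.3 + 13/1.1·9.07) / (1/6.3 + 13/1.1) = 9.060.
A Normal posterior is symmetric, so mode = mean.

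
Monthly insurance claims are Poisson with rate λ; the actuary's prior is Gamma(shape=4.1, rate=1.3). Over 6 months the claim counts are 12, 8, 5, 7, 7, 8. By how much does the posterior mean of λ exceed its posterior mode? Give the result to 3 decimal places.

0.137

Σ counts = 47. Posterior: Gamma(shape = 4.1+47 = 51.1, rate = 1.3+6 = 7.3).
Mode = (α−1)/β = 50.1/7.3 = 6.863.
Mean = α/β = 51.1/7.3 = 7.000.
Difference = 7.000 − 6.863 = 0.137.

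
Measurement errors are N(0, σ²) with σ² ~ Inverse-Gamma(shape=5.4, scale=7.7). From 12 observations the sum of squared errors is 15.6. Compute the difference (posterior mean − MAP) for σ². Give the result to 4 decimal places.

0.2404

Posterior: Inverse-Gamma(shape = 5.4+12/2 = 11.4, scale = 7.7+15.6/2 = 15.5).
Mode = β/(α+1) = 15.5/12.4 = 1.2500.
Mean = β/(α−1) = 15.5/10.4 = 1.4904.
Difference = 1.4904 − 1.2500 = 0.2404.
The posterior is right-skewed, so the mean exceeds the mode.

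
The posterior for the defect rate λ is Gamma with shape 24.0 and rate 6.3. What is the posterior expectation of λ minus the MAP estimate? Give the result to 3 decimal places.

Mode = (α−1)/β = 23.0/6.3 = 3.651.
Mean = α/β = 24.0/6.3 = 3.810.
Difference = 3.810 − 3.651 = 0.159.

0.159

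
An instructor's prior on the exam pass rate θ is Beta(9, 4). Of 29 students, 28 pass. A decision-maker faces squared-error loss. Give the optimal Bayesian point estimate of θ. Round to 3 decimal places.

Posterior: Beta(9+28, 4+1) = Beta(37, 5).
Mode = (37−1)/(37+5−2) = 36/40 = 0.900.
Mean = 37/(37+5) = 37/42 = 0.881.
Squared-error loss ⇒ the optimal estimator is the posterior mean.

0.881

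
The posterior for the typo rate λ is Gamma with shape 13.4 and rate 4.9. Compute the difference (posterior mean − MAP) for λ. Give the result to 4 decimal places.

0.2041

Mode = (α−1)/β = 12.4/4.9 = 2.5306.
Mean = α/β = 13.4/4.9 = 2.7347.
Difference = 2.7347 − 2.5306 = 0.2041.
Mean > mode: the posterior has a right tail.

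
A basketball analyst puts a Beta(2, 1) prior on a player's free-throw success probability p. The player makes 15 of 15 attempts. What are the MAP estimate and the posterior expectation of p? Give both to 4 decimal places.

Posterior: Beta(2+15, 1+0) = Beta(17, 1).
Since β = 1 ≤ 1 and α > 1, the Beta density is monotone increasing on [0,1]; the mode is at 1.
Mean = 17/(17+1) = 0.9444.
The posterior is left-skewed, so the mode exceeds the mean.

MAP estimate = 1.0000, posterior expectation = 0.9444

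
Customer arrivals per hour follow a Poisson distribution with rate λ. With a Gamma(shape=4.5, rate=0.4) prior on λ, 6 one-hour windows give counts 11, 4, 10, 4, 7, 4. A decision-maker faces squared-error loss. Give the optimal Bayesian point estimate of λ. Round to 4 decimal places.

Σ counts = 40. Posterior: Gamma(shape = 4.5+40 = 44.5, rate = 0.4+6 = 6.4).
Mode = (α−1)/β = 43.5/6.4 = 6.7969.
Mean = α/β = 44.5/6.4 = 6.9531.
Squared-error loss ⇒ the optimal estimator is the posterior mean.

6.9531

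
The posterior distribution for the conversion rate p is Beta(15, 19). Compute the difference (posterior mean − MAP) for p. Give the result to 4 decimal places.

0.0037

Mode = (15−1)/(15+19−2) = 14/32 = 0.4375.
Mean = 15/(15+19) = 15/34 = 0.4412.
Difference = 0.4412 − 0.4375 = 0.0037.
Mean > mode: the posterior has a right tail.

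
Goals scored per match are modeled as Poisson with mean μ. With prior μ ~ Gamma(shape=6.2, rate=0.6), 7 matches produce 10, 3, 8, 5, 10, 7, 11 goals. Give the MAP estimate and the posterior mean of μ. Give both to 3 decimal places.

μ_MAP = 7.789, E[μ|data] = 7.921

Σ counts = 54. Posterior: Gamma(shape = 6.2+54 = 60.2, rate = 0.6+7 = 7.6).
Mode = (α−1)/β = 59.2/7.6 = 7.789.
Mean = α/β = 60.2/7.6 = 7.921.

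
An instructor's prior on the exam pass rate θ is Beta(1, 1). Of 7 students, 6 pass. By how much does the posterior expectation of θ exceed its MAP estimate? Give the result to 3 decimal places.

Posterior: Beta(1+6, 1+1) = Beta(7, 2).
Mode = (7−1)/(7+2−2) = 6/7 = 0.857.
With a flat prior the MAP equals the MLE, 6/7.
Mean = 7/(7+2) = 7/9 = 0.778.
Difference = 0.778 − 0.857 = -0.079.

-0.079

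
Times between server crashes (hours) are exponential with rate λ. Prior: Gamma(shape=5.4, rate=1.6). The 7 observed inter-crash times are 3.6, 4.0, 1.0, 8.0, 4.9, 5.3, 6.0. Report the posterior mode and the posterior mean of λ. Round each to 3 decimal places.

Σ times = 32.8. Posterior: Gamma(shape = 5.4+7 = 12.4, rate = 1.6+32.8 = 34.4).
Mode = (α−1)/β = 11.4/34.4 = 0.331.
Mean = α/β = 12.4/34.4 = 0.360.

MAP = 0.331; posterior mean = 0.360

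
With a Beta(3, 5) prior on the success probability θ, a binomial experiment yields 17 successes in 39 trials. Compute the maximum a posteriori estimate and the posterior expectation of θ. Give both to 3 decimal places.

Posterior: Beta(3+17, 5+22) = Beta(20, 27).
Mode = (20−1)/(20+27−2) = 19/45 = 0.422.
Mean = 20/(20+27) = 20/47 = 0.426.
The mean is pulled above the mode by the posterior's right skew.

maximum a posteriori estimate = 0.422, posterior expectation = 0.426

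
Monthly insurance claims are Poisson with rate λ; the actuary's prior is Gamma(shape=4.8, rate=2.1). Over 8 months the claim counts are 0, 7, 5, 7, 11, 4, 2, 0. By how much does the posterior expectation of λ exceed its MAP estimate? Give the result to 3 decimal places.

0.099

Σ counts = 36. Posterior: Gamma(shape = 4.8+36 = 40.8, rate = 2.1+8 = 10.1).
Mode = (α−1)/β = 39.8/10.1 = 3.941.
Mean = α/β = 40.8/10.1 = 4.040.
Difference = 4.040 − 3.941 = 0.099.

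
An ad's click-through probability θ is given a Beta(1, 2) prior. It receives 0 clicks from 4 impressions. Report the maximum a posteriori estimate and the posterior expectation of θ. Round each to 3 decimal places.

MAP = 0.000; posterior mean = 0.143

Posterior: Beta(1+0, 2+4) = Beta(1, 6).
Since α = 1 ≤ 1 and β > 1, the Beta density is monotone decreasing on [0,1]; the mode is at 0.
Mean = 1/(1+6) = 0.143.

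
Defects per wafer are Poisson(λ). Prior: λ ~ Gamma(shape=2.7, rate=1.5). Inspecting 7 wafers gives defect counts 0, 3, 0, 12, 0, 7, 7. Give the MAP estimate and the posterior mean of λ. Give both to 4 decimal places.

Σ counts = 29. Posterior: Gamma(shape = 2.7+29 = 31.7, rate = 1.5+7 = 8.5).
Mode = (α−1)/β = 30.7/8.5 = 3.6118.
Mean = α/β = 31.7/8.5 = 3.7294.
The posterior is right-skewed, so the mean exceeds the mode.

MAP: 3.6118. Posterior mean: 3.7294.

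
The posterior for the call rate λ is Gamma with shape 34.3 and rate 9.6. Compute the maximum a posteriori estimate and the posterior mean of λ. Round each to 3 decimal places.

λ_MAP = 3.469, E[λ|data] = 3.573

Mode = (α−1)/β = 33.3/9.6 = 3.469.
Mean = α/β = 34.3/9.6 = 3.573.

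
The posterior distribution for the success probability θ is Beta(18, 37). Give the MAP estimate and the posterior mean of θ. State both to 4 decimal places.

MAP = 0.3208, posterior mean = 0.3273

Mode = (18−1)/(18+37−2) = 17/53 = 0.3208.
Mean = 18/(18+37) = 18/55 = 0.3273.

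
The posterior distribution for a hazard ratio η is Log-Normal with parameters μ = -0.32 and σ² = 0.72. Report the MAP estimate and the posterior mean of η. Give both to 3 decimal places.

Mode = exp(μ − σ²) = exp(-1.04) = 0.353.
Mean = exp(μ + σ²/2) = exp(0.040) = 1.041.

η_MAP = 0.353, E[η|data] = 1.041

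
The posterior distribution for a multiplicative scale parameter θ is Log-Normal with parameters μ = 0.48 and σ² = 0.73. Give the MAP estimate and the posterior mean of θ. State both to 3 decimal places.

Mode = exp(μ − σ²) = exp(-0.25) = 0.779.
Mean = exp(μ + σ²/2) = exp(0.845) = 2.328.

MAP estimate = 0.779, posterior mean = 2.328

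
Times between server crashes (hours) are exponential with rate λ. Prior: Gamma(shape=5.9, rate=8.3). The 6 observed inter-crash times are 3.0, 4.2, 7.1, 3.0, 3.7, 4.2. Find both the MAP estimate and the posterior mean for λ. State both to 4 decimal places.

Σ times = 25.2. Posterior: Gamma(shape = 5.9+6 = 11.9, rate = 8.3+25.2 = 33.5).
Mode = (α−1)/β = 10.9/33.5 = 0.3254.
Mean = α/β = 11.9/33.5 = 0.3552.
Right-skewed posterior ⇒ mode < mean.

λ_MAP = 0.3254, E[λ|data] = 0.3552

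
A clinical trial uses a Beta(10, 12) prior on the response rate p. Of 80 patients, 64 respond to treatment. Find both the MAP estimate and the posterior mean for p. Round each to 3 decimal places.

Posterior: Beta(10+64, 12+16) = Beta(74, 28).
Mode = (74−1)/(74+28−2) = 73/100 = 0.730.
Mean = 74/(74+28) = 74/102 = 0.725.

MAP: 0.730. Posterior mean: 0.725.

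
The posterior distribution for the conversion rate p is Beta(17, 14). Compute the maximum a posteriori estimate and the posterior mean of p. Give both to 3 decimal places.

MAP = 0.552; posterior mean = 0.548

Mode = (17−1)/(17+14−2) = 16/29 = 0.552.
Mean = 17/(17+14) = 17/31 = 0.548.
The mean is pulled below the mode by the posterior's left skew.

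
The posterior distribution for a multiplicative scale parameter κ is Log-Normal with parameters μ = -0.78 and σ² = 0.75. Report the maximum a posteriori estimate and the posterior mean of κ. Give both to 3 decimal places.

Mode = exp(μ − σ²) = exp(-1.53) = 0.217.
Mean = exp(μ + σ²/2) = exp(-0.405) = 0.667.
The mean is pulled above the mode by the posterior's right skew.

κ_MAP = 0.217, E[κ|data] = 0.667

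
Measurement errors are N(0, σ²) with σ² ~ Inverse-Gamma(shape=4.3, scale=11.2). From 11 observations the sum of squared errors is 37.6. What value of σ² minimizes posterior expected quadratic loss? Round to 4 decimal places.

Posterior: Inverse-Gamma(shape = 4.3+11/2 = 9.8, scale = 11.2+37.6/2 = 30.0).
Mode = β/(α+1) = 30.0/10.8 = 2.7778.
Mean = β/(α−1) = 30.0/8.8 = 3.4091.
Quadratic loss ⇒ the optimal estimator is the posterior mean.

3.4091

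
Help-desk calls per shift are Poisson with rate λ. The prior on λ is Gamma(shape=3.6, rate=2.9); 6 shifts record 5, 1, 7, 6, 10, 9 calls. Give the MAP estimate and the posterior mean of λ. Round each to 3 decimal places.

Σ counts = 38. Posterior: Gamma(shape = 3.6+38 = 41.6, rate = 2.9+6 = 8.9).
Mode = (α−1)/β = 40.6/8.9 = 4.562.
Mean = α/β = 41.6/8.9 = 4.674.
The mean is pulled above the mode by the posterior's right skew.

MAP = 4.562, posterior mean = 4.674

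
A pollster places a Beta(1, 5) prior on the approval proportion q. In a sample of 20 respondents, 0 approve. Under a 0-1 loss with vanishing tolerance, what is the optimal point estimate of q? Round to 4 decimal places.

0.0000

Posterior: Beta(1+0, 5+20) = Beta(1, 25).
Since α = 1 ≤ 1 and β > 1, the Beta density is monotone decreasing on [0,1]; the mode is at 0.
Mean = 1/(1+25) = 0.0385.
This is the posterior mode — the MAP estimate.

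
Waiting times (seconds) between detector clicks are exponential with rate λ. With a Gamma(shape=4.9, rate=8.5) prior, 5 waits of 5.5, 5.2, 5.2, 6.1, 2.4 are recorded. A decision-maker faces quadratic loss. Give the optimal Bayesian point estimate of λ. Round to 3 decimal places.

0.301

Σ times = 24.4. Posterior: Gamma(shape = 4.9+5 = 9.9, rate = 8.5+24.4 = 32.9).
Mode = (α−1)/β = 8.9/32.9 = 0.271.
Mean = α/β = 9.9/32.9 = 0.301.
Quadratic loss ⇒ the optimal estimator is the posterior mean.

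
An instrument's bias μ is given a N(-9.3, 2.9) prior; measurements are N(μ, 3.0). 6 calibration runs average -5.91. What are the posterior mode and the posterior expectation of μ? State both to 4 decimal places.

MAP = -6.4085, posterior mean = -6.4085

Posterior for μ is Normal. Precision-weighted mean: (1/2.9·-9.3 + 6/3.0·-5.91) / (1/2.9 + 6/3.0) = -6.4085.
A Normal posterior is symmetric, so mode = mean.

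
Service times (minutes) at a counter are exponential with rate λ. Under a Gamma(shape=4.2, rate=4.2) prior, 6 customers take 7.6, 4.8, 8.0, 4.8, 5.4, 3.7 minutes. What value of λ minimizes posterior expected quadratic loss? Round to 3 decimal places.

0.265

Σ times = 34.3. Posterior: Gamma(shape = 4.2+6 = 10.2, rate = 4.2+34.3 = 38.5).
Mode = (α−1)/β = 9.2/38.5 = 0.239.
Mean = α/β = 10.2/38.5 = 0.265.
Quadratic loss ⇒ the optimal estimator is the posterior mean.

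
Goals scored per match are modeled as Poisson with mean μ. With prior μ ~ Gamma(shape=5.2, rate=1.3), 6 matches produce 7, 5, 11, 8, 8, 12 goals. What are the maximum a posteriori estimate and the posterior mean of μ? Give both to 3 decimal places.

Σ counts = 51. Posterior: Gamma(shape = 5.2+51 = 56.2, rate = 1.3+6 = 7.3).
Mode = (α−1)/β = 55.2/7.3 = 7.562.
Mean = α/β = 56.2/7.3 = 7.699.
The posterior is right-skewed, so the mean exceeds the mode.

MAP = 7.562; posterior mean = 7.699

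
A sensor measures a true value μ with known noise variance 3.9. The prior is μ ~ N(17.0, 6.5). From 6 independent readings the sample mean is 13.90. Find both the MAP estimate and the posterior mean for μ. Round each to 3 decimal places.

Posterior for μ is Normal. Precision-weighted mean: (1/6.5·17.0 + 6/3.9·13.90) / (1/6.5 + 6/3.9) = 14.182.
A Normal posterior is symmetric, so mode = mean.

μ_MAP = 14.182, E[μ|data] = 14.182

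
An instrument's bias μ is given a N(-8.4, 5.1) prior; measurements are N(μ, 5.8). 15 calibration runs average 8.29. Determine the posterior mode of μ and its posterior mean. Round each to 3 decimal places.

MAP = 7.114, posterior mean = 7.114

Posterior for μ is Normal. Precision-weighted mean: (1/5.1·-8.4 + 15/5.8·8.29) / (1/5.1 + 15/5.8) = 7.114.
A Normal posterior is symmetric, so mode = mean.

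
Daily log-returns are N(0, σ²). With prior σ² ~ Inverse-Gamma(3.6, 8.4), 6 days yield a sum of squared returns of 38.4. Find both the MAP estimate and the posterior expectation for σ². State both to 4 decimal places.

MAP = 3.6316; posterior mean = 4.9286

Posterior: Inverse-Gamma(shape = 3.6+6/2 = 6.6, scale = 8.4+38.4/2 = 27.6).
Mode = β/(α+1) = 27.6/7.6 = 3.6316.
Mean = β/(α−1) = 27.6/5.6 = 4.9286.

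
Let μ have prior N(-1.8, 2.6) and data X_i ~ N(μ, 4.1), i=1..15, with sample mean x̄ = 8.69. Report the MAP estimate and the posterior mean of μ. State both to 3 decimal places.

Posterior for μ is Normal. Precision-weighted mean: (1/2.6·-1.8 + 15/4.1·8.69) / (1/2.6 + 15/4.1) = 7.692.
A Normal posterior is symmetric, so mode = mean.

MAP = 7.692; posterior mean = 7.692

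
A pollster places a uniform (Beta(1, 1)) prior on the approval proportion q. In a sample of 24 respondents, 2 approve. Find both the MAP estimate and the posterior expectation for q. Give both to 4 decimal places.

Posterior: Beta(1+2, 1+22) = Beta(3, 23).
Mode = (3−1)/(3+23−2) = 2/24 = 0.0833.
With a flat prior the MAP equals the MLE, 2/24.
Mean = 3/(3+23) = 3/26 = 0.1154.
The mean is pulled above the mode by the posterior's right skew.

MAP estimate = 0.0833, posterior expectation = 0.1154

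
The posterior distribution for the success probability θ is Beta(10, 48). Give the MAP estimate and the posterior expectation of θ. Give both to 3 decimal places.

MAP: 0.161. Posterior mean: 0.172.

Mode = (10−1)/(10+48−2) = 9/56 = 0.161.
Mean = 10/(10+48) = 10/58 = 0.172.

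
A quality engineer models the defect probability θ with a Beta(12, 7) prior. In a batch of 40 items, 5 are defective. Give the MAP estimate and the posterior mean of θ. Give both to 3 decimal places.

Posterior: Beta(12+5, 7+35) = Beta(17, 42).
Mode = (17−1)/(17+42−2) = 16/57 = 0.281.
Mean = 17/(17+42) = 17/59 = 0.288.
Mean > mode: the posterior has a right tail.

MAP: 0.281. Posterior mean: 0.288.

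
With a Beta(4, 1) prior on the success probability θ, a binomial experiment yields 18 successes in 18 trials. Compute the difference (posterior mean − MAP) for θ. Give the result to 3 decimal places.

Posterior: Beta(4+18, 1+0) = Beta(22, 1).
Since β = 1 ≤ 1 and α > 1, the Beta density is monotone increasing on [0,1]; the mode is at 1.
Mean = 22/(22+1) = 0.957.
Difference = 0.957 − 1.000 = -0.043.

-0.043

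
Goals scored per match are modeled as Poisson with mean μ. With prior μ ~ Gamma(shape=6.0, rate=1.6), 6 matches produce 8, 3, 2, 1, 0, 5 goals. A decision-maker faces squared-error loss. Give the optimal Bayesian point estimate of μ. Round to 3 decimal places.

3.289

Σ counts = 19. Posterior: Gamma(shape = 6.0+19 = 25.0, rate = 1.6+6 = 7.6).
Mode = (α−1)/β = 24.0/7.6 = 3.158.
Mean = α/β = 25.0/7.6 = 3.289.
Squared-error loss ⇒ the optimal estimator is the posterior mean.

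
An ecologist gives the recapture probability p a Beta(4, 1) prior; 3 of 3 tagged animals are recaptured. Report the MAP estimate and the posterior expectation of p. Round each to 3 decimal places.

Posterior: Beta(4+3, 1+0) = Beta(7, 1).
Since β = 1 ≤ 1 and α > 1, the Beta density is monotone increasing on [0,1]; the mode is at 1.
Mean = 7/(7+1) = 0.875.
The posterior is left-skewed, so the mode exceeds the mean.

MAP estimate = 1.000, posterior expectation = 0.875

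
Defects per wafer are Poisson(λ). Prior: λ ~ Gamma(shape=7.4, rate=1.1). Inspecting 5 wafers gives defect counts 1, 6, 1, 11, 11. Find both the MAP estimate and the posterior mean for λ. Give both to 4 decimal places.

Σ counts = 30. Posterior: Gamma(shape = 7.4+30 = 37.4, rate = 1.1+5 = 6.1).
Mode = (α−1)/β = 36.4/6.1 = 5.9672.
Mean = α/β = 37.4/6.1 = 6.1311.

MAP = 5.9672, posterior mean = 6.1311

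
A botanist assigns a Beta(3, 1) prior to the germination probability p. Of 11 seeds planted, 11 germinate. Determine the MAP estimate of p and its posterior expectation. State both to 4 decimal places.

p_MAP = 1.0000, E[p|data] = 0.9333

Posterior: Beta(3+11, 1+0) = Beta(14, 1).
Since β = 1 ≤ 1 and α > 1, the Beta density is monotone increasing on [0,1]; the mode is at 1.
Mean = 14/(14+1) = 0.9333.
Left-skewed posterior ⇒ mean < mode.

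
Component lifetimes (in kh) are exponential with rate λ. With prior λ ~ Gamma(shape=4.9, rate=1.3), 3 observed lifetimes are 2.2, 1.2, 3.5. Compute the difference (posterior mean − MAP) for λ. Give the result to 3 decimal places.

Σ times = 6.9. Posterior: Gamma(shape = 4.9+3 = 7.9, rate = 1.3+6.9 = 8.2).
Mode = (α−1)/β = 6.9/8.2 = 0.841.
Mean = α/β = 7.9/8.2 = 0.963.
Difference = 0.963 − 0.841 = 0.122.
The mean is pulled above the mode by the posterior's right skew.

0.122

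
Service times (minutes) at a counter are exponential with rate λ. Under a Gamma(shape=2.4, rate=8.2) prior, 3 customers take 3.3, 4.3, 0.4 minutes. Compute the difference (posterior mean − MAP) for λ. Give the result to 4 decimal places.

0.0617

Σ times = 8.0. Posterior: Gamma(shape = 2.4+3 = 5.4, rate = 8.2+8.0 = 16.2).
Mode = (α−1)/β = 4.4/16.2 = 0.2716.
Mean = α/β = 5.4/16.2 = 0.3333.
Difference = 0.3333 − 0.2716 = 0.0617.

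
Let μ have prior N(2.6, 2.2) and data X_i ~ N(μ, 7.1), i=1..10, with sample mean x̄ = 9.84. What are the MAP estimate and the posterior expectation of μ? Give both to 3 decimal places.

Posterior for μ is Normal. Precision-weighted mean: (1/2.2·2.6 + 10/7.1·9.84) / (1/2.2 + 10/7.1) = 8.074.
A Normal posterior is symmetric, so mode = mean.

μ_MAP = 8.074, E[μ|data] = 8.074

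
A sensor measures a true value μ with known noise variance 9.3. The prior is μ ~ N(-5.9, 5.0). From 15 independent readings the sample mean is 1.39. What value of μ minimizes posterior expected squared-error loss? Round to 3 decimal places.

Posterior for μ is Normal. Precision-weighted mean: (1/5.0·-5.9 + 15/9.3·1.39) / (1/5.0 + 15/9.3) = 0.586.
A Normal posterior is symmetric, so mode = mean.
Squared-error loss ⇒ the optimal estimator is the posterior mean.

0.586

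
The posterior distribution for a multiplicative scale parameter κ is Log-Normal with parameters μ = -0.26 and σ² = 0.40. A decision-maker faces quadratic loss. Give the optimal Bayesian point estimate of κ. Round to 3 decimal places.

0.942

Mode = exp(μ − σ²) = exp(-0.66) = 0.517.
Mean = exp(μ + σ²/2) = exp(-0.060) = 0.942.
Quadratic loss ⇒ the optimal estimator is the posterior mean.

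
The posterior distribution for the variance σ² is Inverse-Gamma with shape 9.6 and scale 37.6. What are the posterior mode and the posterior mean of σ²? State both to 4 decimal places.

Mode = β/(α+1) = 37.6/10.6 = 3.5472.
Mean = β/(α−1) = 37.6/8.6 = 4.3721.

MAP: 3.5472. Posterior mean: 4.3721.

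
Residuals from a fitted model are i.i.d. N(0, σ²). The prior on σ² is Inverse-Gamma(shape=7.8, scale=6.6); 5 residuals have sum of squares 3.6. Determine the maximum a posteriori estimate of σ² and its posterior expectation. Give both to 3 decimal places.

maximum a posteriori estimate = 0.743, posterior expectation = 0.903

Posterior: Inverse-Gamma(shape = 7.8+5/2 = 10.3, scale = 6.6+3.6/2 = 8.4).
Mode = β/(α+1) = 8.4/11.3 = 0.743.
Mean = β/(α−1) = 8.4/9.3 = 0.903.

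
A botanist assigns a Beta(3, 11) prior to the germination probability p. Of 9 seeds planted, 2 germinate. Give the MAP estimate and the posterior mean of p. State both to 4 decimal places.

MAP = 0.1905, posterior mean = 0.2174

Posterior: Beta(3+2, 11+7) = Beta(5, 18).
Mode = (5−1)/(5+18−2) = 4/21 = 0.1905.
Mean = 5/(5+18) = 5/23 = 0.2174.
The posterior is right-skewed, so the mean exceeds the mode.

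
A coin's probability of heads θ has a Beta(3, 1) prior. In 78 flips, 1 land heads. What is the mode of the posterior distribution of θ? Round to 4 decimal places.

0.0375

Posterior: Beta(3+1, 1+77) = Beta(4, 78).
Mode = (4−1)/(4+78−2) = 3/80 = 0.0375.
Mean = 4/(4+78) = 4/82 = 0.0488.
This is the posterior mode — the MAP estimate.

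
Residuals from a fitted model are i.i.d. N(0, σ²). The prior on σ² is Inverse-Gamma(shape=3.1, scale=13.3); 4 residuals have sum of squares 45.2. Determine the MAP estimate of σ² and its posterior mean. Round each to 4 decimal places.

Posterior: Inverse-Gamma(shape = 3.1+4/2 = 5.1, scale = 13.3+45.2/2 = 35.9).
Mode = β/(α+1) = 35.9/6.1 = 5.8852.
Mean = β/(α−1) = 35.9/4.1 = 8.7561.

MAP: 5.8852. Posterior mean: 8.7561.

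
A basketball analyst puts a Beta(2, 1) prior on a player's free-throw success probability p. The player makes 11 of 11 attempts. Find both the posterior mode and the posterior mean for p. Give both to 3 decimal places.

MAP = 1.000; posterior mean = 0.929

Posterior: Beta(2+11, 1+0) = Beta(13, 1).
Since β = 1 ≤ 1 and α > 1, the Beta density is monotone increasing on [0,1]; the mode is at 1.
Mean = 13/(13+1) = 0.929.
Mode > mean: the posterior has a left tail.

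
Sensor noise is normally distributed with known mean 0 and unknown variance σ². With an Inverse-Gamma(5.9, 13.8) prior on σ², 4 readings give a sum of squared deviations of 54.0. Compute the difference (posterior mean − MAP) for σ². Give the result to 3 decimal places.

Posterior: Inverse-Gamma(shape = 5.9+4/2 = 7.9, scale = 13.8+54.0/2 = 40.8).
Mode = β/(α+1) = 40.8/8.9 = 4.584.
Mean = β/(α−1) = 40.8/6.9 = 5.913.
Difference = 5.913 − 4.584 = 1.329.

1.329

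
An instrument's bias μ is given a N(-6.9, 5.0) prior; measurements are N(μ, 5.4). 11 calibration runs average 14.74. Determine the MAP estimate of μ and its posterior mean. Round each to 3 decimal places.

μ_MAP = 12.805, E[μ|data] = 12.805

Posterior for μ is Normal. Precision-weighted mean: (1/5.0·-6.9 + 11/5.4·14.74) / (1/5.0 + 11/5.4) = 12.805.
A Normal posterior is symmetric, so mode = mean.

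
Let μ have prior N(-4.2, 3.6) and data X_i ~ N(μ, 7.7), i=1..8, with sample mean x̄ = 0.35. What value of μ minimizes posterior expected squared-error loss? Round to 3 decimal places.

-0.610

Posterior for μ is Normal. Precision-weighted mean: (1/3.6·-4.2 + 8/7.7·0.35) / (1/3.6 + 8/7.7) = -0.610.
A Normal posterior is symmetric, so mode = mean.
Squared-error loss ⇒ the optimal estimator is the posterior mean.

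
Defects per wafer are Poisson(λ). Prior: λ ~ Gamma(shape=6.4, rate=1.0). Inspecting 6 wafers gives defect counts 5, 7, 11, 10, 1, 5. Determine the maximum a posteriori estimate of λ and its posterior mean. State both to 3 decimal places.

MAP: 6.343. Posterior mean: 6.486.

Σ counts = 39. Posterior: Gamma(shape = 6.4+39 = 45.4, rate = 1.0+6 = 7.0).
Mode = (α−1)/β = 44.4/7.0 = 6.343.
Mean = α/β = 45.4/7.0 = 6.486.
The mean is pulled above the mode by the posterior's right skew.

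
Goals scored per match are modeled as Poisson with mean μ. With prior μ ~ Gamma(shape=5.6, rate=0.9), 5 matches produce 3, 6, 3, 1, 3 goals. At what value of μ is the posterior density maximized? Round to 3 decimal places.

3.492

Σ counts = 16. Posterior: Gamma(shape = 5.6+16 = 21.6, rate = 0.9+5 = 5.9).
Mode = (α−1)/β = 20.6/5.9 = 3.492.
Mean = α/β = 21.6/5.9 = 3.661.
This is the posterior mode — the MAP estimate.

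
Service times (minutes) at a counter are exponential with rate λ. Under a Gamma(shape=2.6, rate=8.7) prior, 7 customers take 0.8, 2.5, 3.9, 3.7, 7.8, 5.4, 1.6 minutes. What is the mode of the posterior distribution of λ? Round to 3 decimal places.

0.250

Σ times = 25.7. Posterior: Gamma(shape = 2.6+7 = 9.6, rate = 8.7+25.7 = 34.4).
Mode = (α−1)/β = 8.6/34.4 = 0.250.
Mean = α/β = 9.6/34.4 = 0.279.
This is the posterior mode — the MAP estimate.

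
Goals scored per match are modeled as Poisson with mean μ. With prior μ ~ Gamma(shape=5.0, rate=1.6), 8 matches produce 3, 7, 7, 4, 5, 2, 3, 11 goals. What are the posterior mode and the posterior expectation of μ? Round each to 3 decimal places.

Σ counts = 42. Posterior: Gamma(shape = 5.0+42 = 47.0, rate = 1.6+8 = 9.6).
Mode = (α−1)/β = 46.0/9.6 = 4.792.
Mean = α/β = 47.0/9.6 = 4.896.

MAP: 4.792. Posterior mean: 4.896.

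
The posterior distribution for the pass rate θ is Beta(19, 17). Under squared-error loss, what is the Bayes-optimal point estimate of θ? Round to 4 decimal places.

0.5278

Mode = (19−1)/(19+17−2) = 18/34 = 0.5294.
Mean = 19/(19+17) = 19/36 = 0.5278.
Squared-error loss ⇒ the optimal estimator is the posterior mean.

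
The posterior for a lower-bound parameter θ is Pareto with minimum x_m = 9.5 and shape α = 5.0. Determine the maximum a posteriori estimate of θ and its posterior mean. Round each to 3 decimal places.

The Pareto density is strictly decreasing on [x_m, ∞), so the mode is x_m = 9.500.
Mean = α·x_m/(α−1) = 5.0·9.5/4.0 = 11.875.
Mean > mode: the posterior has a right tail.

MAP: 9.500. Posterior mean: 11.875.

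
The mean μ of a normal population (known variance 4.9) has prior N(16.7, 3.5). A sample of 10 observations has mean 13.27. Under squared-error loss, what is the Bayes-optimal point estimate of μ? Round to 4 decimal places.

13.6912

Posterior for μ is Normal. Precision-weighted mean: (1/3.5·16.7 + 10/4.9·13.27) / (1/3.5 + 10/4.9) = 13.6912.
A Normal posterior is symmetric, so mode = mean.
Squared-error loss ⇒ the optimal estimator is the posterior mean.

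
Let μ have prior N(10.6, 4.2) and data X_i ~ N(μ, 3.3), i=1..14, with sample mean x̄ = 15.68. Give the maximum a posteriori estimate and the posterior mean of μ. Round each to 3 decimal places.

Posterior for μ is Normal. Precision-weighted mean: (1/4.2·10.6 + 14/3.3·15.68) / (1/4.2 + 14/3.3) = 15.410.
A Normal posterior is symmetric, so mode = mean.

MAP: 15.410. Posterior mean: 15.410.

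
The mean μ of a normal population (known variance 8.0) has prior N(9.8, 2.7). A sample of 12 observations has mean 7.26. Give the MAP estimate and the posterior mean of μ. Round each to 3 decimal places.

MAP estimate = 7.763, posterior mean = 7.763

Posterior for μ is Normal. Precision-weighted mean: (1/2.7·9.8 + 12/8.0·7.26) / (1/2.7 + 12/8.0) = 7.763.
A Normal posterior is symmetric, so mode = mean.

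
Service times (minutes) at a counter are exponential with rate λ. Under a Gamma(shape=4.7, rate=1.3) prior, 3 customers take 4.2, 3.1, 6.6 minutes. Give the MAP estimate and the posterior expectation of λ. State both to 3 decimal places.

Σ times = 13.9. Posterior: Gamma(shape = 4.7+3 = 7.7, rate = 1.3+13.9 = 15.2).
Mode = (α−1)/β = 6.7/15.2 = 0.441.
Mean = α/β = 7.7/15.2 = 0.507.
Right-skewed posterior ⇒ mode < mean.

λ_MAP = 0.441, E[λ|data] = 0.507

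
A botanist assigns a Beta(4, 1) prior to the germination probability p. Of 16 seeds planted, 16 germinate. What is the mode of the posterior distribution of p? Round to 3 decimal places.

Posterior: Beta(4+16, 1+0) = Beta(20, 1).
Since β = 1 ≤ 1 and α > 1, the Beta density is monotone increasing on [0,1]; the mode is at 1.
Mean = 20/(20+1) = 0.952.
This is the posterior mode — the MAP estimate.

1.000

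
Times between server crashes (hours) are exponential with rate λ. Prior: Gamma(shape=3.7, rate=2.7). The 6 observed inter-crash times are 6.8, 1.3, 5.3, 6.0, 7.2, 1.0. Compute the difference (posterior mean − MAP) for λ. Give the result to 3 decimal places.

Σ times = 27.6. Posterior: Gamma(shape = 3.7+6 = 9.7, rate = 2.7+27.6 = 30.3).
Mode = (α−1)/β = 8.7/30.3 = 0.287.
Mean = α/β = 9.7/30.3 = 0.320.
Difference = 0.320 − 0.287 = 0.033.

0.033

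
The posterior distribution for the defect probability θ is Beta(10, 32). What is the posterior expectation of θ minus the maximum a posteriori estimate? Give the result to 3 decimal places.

0.013

Mode = (10−1)/(10+32−2) = 9/40 = 0.225.
Mean = 10/(10+32) = 10/42 = 0.238.
Difference = 0.238 − 0.225 = 0.013.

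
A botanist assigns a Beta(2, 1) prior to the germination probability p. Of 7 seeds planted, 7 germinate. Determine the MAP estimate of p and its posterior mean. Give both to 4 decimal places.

Posterior: Beta(2+7, 1+0) = Beta(9, 1).
Since β = 1 ≤ 1 and α > 1, the Beta density is monotone increasing on [0,1]; the mode is at 1.
Mean = 9/(9+1) = 0.9000.
Mode > mean: the posterior has a left tail.

p_MAP = 1.0000, E[p|data] = 0.9000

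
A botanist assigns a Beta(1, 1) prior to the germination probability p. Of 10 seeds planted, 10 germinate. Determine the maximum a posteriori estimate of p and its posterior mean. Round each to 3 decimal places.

MAP: 1.000. Posterior mean: 0.917.

Posterior: Beta(1+10, 1+0) = Beta(11, 1).
Since β = 1 ≤ 1 and α > 1, the Beta density is monotone increasing on [0,1]; the mode is at 1.
Mean = 11/(11+1) = 0.917.
Mode > mean: the posterior has a left tail.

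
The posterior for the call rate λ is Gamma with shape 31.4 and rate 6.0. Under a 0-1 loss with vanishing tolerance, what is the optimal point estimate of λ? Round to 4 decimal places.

Mode = (α−1)/β = 30.4/6.0 = 5.0667.
Mean = α/β = 31.4/6.0 = 5.2333.
This is the posterior mode — the MAP estimate.

5.0667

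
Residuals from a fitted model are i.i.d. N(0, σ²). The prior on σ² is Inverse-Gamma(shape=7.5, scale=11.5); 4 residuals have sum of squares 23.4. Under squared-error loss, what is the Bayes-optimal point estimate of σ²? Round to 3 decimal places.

Posterior: Inverse-Gamma(shape = 7.5+4/2 = 9.5, scale = 11.5+23.4/2 = 23.2).
Mode = β/(α+1) = 23.2/10.5 = 2.210.
Mean = β/(α−1) = 23.2/8.5 = 2.729.
Squared-error loss ⇒ the optimal estimator is the posterior mean.

2.729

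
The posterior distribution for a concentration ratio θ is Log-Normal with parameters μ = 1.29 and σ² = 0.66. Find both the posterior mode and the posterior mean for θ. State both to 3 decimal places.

posterior mode = 1.878, posterior mean = 5.053

Mode = exp(μ − σ²) = exp(0.63) = 1.878.
Mean = exp(μ + σ²/2) = exp(1.620) = 5.053.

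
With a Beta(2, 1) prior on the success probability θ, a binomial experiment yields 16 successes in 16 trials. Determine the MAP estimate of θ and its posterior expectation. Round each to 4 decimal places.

MAP: 1.0000. Posterior mean: 0.9474.

Posterior: Beta(2+16, 1+0) = Beta(18, 1).
Since β = 1 ≤ 1 and α > 1, the Beta density is monotone increasing on [0,1]; the mode is at 1.
Mean = 18/(18+1) = 0.9474.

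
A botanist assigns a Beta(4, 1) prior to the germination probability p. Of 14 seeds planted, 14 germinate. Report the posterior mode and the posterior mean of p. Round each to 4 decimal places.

Posterior: Beta(4+14, 1+0) = Beta(18, 1).
Since β = 1 ≤ 1 and α > 1, the Beta density is monotone increasing on [0,1]; the mode is at 1.
Mean = 18/(18+1) = 0.9474.

MAP = 1.0000, posterior mean = 0.9474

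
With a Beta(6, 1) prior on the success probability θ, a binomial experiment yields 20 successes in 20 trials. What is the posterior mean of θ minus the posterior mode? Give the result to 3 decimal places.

Posterior: Beta(6+20, 1+0) = Beta(26, 1).
Since β = 1 ≤ 1 and α > 1, the Beta density is monotone increasing on [0,1]; the mode is at 1.
Mean = 26/(26+1) = 0.963.
Difference = 0.963 − 1.000 = -0.037.
Left-skewed posterior ⇒ mean < mode.

-0.037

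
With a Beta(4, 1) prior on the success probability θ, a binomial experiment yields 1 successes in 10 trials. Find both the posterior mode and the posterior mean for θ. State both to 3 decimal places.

MAP = 0.308; posterior mean = 0.333

Posterior: Beta(4+1, 1+9) = Beta(5, 10).
Mode = (5−1)/(5+10−2) = 4/13 = 0.308.
Mean = 5/(5+10) = 5/15 = 0.333.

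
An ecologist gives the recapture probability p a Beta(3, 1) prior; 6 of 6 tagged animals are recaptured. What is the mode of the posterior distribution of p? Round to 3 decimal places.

1.000

Posterior: Beta(3+6, 1+0) = Beta(9, 1).
Since β = 1 ≤ 1 and α > 1, the Beta density is monotone increasing on [0,1]; the mode is at 1.
Mean = 9/(9+1) = 0.900.
This is the posterior mode — the MAP estimate.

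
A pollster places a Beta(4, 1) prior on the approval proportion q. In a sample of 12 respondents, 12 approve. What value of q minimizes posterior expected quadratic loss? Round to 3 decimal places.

Posterior: Beta(4+12, 1+0) = Beta(16, 1).
Since β = 1 ≤ 1 and α > 1, the Beta density is monotone increasing on [0,1]; the mode is at 1.
Mean = 16/(16+1) = 0.941.
Quadratic loss ⇒ the optimal estimator is the posterior mean.

0.941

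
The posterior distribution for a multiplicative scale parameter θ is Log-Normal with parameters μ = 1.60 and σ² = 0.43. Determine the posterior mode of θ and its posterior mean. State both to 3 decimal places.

MAP = 3.222, posterior mean = 6.141

Mode = exp(μ − σ²) = exp(1.17) = 3.222.
Mean = exp(μ + σ²/2) = exp(1.815) = 6.141.
The posterior is right-skewed, so the mean exceeds the mode.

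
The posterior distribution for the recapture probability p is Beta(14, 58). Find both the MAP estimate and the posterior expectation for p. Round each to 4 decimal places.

p_MAP = 0.1857, E[p|data] = 0.1944

Mode = (14−1)/(14+58−2) = 13/70 = 0.1857.
Mean = 14/(14+58) = 14/72 = 0.1944.
Right-skewed posterior ⇒ mode < mean.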